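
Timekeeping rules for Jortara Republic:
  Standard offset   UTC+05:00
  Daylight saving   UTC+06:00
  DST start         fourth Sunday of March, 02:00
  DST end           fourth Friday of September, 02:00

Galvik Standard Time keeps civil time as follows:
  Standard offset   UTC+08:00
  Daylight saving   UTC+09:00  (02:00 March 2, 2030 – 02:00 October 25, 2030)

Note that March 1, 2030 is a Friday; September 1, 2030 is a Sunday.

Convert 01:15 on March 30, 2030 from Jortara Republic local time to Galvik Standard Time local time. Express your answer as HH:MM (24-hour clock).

1 March 2030 is a Friday, so the first Sunday is March 3 and the fourth is March 24.
1 September 2030 is a Sunday, so the first Friday is September 6 and the fourth is September 27.
March 30, 2030 lies within the daylight-saving period (24 March – 27 September), so Jortara Republic is on daylight time, UTC+06:00.
01:15 Jortara Republic − 6h = 19:15 UTC (rolling into the previous day, 29 March 2030).
At the standard offset (UTC+08:00), 19:15 UTC + 8h = 03:15 Galvik Standard Time standard time (rolling into the next day, 30 March 2030).
The standard-time date in Galvik Standard Time, March 30, 2030, lies within the daylight-saving period (2 March – 25 October), so Galvik Standard Time is on daylight time, UTC+09:00.
19:15 UTC + 9h = 04:15 Galvik Standard Time (rolling into the next day, 30 March 2030).

04:15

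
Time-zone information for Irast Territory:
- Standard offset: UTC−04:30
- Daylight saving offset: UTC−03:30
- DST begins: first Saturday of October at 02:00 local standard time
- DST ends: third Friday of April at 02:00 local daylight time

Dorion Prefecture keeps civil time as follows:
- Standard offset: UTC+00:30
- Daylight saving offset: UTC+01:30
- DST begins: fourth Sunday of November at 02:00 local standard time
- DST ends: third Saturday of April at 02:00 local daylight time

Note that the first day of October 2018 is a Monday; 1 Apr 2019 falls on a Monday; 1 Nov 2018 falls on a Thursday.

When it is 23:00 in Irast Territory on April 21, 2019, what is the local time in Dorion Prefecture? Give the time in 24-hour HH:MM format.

04:00

1 October 2018 is a Monday, so the first Saturday is October 6.
1 April 2019 is a Monday, so the first Friday is April 5 and the third is April 19.
April 21, 2019 is outside the daylight-saving period (6 October 2018 – 19 April 2019), so Irast Territory is on standard time, UTC−04:30.
23:00 Irast Territory + 4h30m = 03:30 UTC (rolling into the next day, 22 April 2019).
1 November 2018 is a Thursday, so the first Sunday is November 4 and the fourth is November 25.
1 April 2019 is a Monday, so the first Saturday is April 6 and the third is April 20.
At the standard offset (UTC+00:30), 03:30 UTC + 0h30m = 04:00 Dorion Prefecture standard time.
The standard-time date in Dorion Prefecture, April 22, 2019, is outside the daylight-saving period (25 November 2018 – 20 April 2019), so Dorion Prefecture is on standard time, UTC+00:30.
03:30 UTC + 0h30m = 04:00 Dorion Prefecture.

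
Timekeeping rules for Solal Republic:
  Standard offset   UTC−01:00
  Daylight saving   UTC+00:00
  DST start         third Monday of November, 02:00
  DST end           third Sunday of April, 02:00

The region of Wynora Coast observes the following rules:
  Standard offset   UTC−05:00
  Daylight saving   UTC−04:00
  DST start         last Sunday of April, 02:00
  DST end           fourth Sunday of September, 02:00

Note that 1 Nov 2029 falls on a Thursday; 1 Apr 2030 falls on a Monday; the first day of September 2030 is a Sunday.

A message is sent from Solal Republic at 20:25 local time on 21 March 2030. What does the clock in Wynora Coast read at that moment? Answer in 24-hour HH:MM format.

1 November 2029 is a Thursday, so the first Monday is November 5 and the third is November 19.
1 April 2030 is a Monday, so the first Sunday is April 7 and the third is April 21.
21 March 2030 falls between 19 November 2029 and 21 April 2030, so daylight saving is in effect and Solal Republic is at UTC+00:00.
20:25 Solal Republic − 0h = 20:25 UTC.
1 April 2030 is a Monday, so Sundays fall on 7, 14, 21, 28; the last is April 28.
1 September 2030 is a Sunday, so the first Sunday is September 1 and the fourth is September 22.
At the standard offset (UTC−05:00), 20:25 UTC − 5h = 15:25 Wynora Coast standard time.
Daylight saving runs 28 April – 22 September; the standard-time date in Wynora Coast, 21 March 2030, is outside that window, so Wynora Coast is on standard time at UTC−05:00.
20:25 UTC − 5h = 15:25 Wynora Coast.

15:25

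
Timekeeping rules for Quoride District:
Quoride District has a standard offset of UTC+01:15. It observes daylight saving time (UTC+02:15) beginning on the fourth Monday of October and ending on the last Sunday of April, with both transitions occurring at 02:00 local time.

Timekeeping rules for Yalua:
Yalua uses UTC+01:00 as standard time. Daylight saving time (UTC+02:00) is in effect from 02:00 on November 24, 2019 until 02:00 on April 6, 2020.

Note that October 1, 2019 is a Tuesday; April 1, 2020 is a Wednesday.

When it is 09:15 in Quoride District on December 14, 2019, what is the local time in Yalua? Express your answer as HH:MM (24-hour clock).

1 October 2019 is a Tuesday, so the first Monday is October 7 and the fourth is October 28.
1 April 2020 is a Wednesday, so Sundays fall on 5, 12, 19, 26; the last is April 26.
December 14, 2019 lies within the daylight-saving period (28 October 2019 – 26 April 2020), so Quoride District is on daylight time, UTC+02:15.
09:15 Quoride District − 2h15m = 07:00 UTC.
At the standard offset (UTC+01:00), 07:00 UTC + 1h = 08:00 Yalua standard time.
Daylight saving runs 24 November 2019 – 6 April 2020; the standard-time date in Yalua, December 14, 2019, is inside that window, so Yalua is at UTC+02:00.
07:00 UTC + 2h = 09:00 Yalua.

09:00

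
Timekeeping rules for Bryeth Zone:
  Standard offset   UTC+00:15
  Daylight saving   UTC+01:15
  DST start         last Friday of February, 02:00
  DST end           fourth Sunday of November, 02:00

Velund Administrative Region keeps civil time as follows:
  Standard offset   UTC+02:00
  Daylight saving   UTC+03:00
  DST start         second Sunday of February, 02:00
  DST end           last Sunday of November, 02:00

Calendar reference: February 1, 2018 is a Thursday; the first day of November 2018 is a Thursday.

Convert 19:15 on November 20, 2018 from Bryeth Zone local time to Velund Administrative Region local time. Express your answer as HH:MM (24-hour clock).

1 February 2018 is a Thursday, so Fridays fall on 2, 9, 16, 23; the last is February 23.
1 November 2018 is a Thursday, so the first Sunday is November 4 and the fourth is November 25.
Daylight saving runs 23 February – 25 November; November 20, 2018 is inside that window, so Bryeth Zone is at UTC+01:15.
19:15 Bryeth Zone − 1h15m = 18:00 UTC.
1 February 2018 is a Thursday, so the first Sunday is February 4 and the second is February 11.
1 November 2018 is a Thursday, so Sundays fall on 4, 11, 18, 25; the last is November 25.
At the standard offset (UTC+02:00), 18:00 UTC + 2h = 20:00 Velund Administrative Region standard time.
The standard-time date in Velund Administrative Region, November 20, 2018, lies within the daylight-saving period (11 February – 25 November), so Velund Administrative Region is on daylight time, UTC+03:00.
18:00 UTC + 3h = 21:00 Velund Administrative Region.

21:00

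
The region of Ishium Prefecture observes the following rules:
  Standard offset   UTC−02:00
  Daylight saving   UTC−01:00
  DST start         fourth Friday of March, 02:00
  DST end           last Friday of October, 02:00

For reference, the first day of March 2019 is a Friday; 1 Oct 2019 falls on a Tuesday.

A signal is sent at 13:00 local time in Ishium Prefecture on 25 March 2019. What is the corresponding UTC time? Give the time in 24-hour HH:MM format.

1 March 2019 is a Friday, so the first Friday is March 1 and the fourth is March 22.
1 October 2019 is a Tuesday, so Fridays fall on 4, 11, 18, 25; the last is October 25.
25 March 2019 falls between 22 March and 25 October, so daylight saving is in effect and Ishium Prefecture is at UTC−01:00.
13:00 local + 1h = 14:00 UTC.

14:00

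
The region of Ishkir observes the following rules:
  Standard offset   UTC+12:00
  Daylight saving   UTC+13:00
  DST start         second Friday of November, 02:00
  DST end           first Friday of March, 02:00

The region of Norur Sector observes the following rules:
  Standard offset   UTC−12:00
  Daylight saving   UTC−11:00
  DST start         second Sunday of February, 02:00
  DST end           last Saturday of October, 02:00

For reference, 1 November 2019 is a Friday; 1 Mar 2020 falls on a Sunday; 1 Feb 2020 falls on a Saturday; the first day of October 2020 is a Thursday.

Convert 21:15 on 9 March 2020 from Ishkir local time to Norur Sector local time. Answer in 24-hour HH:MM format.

22:15

1 November 2019 is a Friday, so the first Friday is November 1 and the second is November 8.
1 March 2020 is a Sunday, so the first Friday is March 6.
9 March 2020 is outside the daylight-saving period (8 November 2019 – 6 March 2020), so Ishkir is on standard time, UTC+12:00.
21:15 Ishkir − 12h = 09:15 UTC.
1 February 2020 is a Saturday, so the first Sunday is February 2 and the second is February 9.
1 October 2020 is a Thursday, so Saturdays fall on 3, 10, 17, 24, 31; the last is October 31.
At the standard offset (UTC−12:00), 09:15 UTC − 12h = 21:15 Norur Sector standard time (rolling into the previous day, 8 March 2020).
The standard-time date in Norur Sector, 8 March 2020, lies within the daylight-saving period (9 February – 31 October), so Norur Sector is on daylight time, UTC−11:00.
09:15 UTC − 11h = 22:15 Norur Sector (rolling into the previous day, 8 March 2020).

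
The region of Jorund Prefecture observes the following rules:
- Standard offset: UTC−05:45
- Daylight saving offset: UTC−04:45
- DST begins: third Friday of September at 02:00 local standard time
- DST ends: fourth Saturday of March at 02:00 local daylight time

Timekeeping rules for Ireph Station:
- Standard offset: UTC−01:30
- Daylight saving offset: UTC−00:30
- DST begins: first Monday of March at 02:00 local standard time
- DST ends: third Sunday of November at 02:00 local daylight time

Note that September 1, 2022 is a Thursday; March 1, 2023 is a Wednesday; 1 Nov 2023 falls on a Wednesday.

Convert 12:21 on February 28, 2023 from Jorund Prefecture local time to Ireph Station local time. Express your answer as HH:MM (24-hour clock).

1 September 2022 is a Thursday, so the first Friday is September 2 and the third is September 16.
1 March 2023 is a Wednesday, so the first Saturday is March 4 and the fourth is March 25.
February 28, 2023 lies within the daylight-saving period (16 September 2022 – 25 March 2023), so Jorund Prefecture is on daylight time, UTC−04:45.
12:21 Jorund Prefecture + 4h45m = 17:06 UTC.
1 March 2023 is a Wednesday, so the first Monday is March 6.
1 November 2023 is a Wednesday, so the first Sunday is November 5 and the third is November 19.
At the standard offset (UTC−01:30), 17:06 UTC − 1h30m = 15:36 Ireph Station standard time.
The standard-time date in Ireph Station, February 28, 2023, does not fall between 6 March and 19 November, so daylight saving is not in effect and Ireph Station is at UTC−01:30.
17:06 UTC − 1h30m = 15:36 Ireph Station.

15:36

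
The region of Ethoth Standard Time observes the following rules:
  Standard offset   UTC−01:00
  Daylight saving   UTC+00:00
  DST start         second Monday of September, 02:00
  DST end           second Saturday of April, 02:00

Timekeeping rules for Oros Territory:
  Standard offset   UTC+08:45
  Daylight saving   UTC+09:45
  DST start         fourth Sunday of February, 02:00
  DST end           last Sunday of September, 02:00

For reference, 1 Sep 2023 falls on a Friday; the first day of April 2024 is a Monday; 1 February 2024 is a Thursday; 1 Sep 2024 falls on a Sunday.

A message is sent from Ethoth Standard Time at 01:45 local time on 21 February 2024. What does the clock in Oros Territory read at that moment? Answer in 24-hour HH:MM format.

10:30

1 September 2023 is a Friday, so the first Monday is September 4 and the second is September 11.
1 April 2024 is a Monday, so the first Saturday is April 6 and the second is April 13.
21 February 2024 falls between 11 September 2023 and 13 April 2024, so daylight saving is in effect and Ethoth Standard Time is at UTC+00:00.
01:45 Ethoth Standard Time − 0h = 01:45 UTC.
1 February 2024 is a Thursday, so the first Sunday is February 4 and the fourth is February 25.
1 September 2024 is a Sunday, so Sundays fall on 1, 8, 15, 22, 29; the last is September 29.
At the standard offset (UTC+08:45), 01:45 UTC + 8h45m = 10:30 Oros Territory standard time.
The standard-time date in Oros Territory, 21 February 2024, is outside the daylight-saving period (25 February – 29 September), so Oros Territory is on standard time, UTC+08:45.
01:45 UTC + 8h45m = 10:30 Oros Territory.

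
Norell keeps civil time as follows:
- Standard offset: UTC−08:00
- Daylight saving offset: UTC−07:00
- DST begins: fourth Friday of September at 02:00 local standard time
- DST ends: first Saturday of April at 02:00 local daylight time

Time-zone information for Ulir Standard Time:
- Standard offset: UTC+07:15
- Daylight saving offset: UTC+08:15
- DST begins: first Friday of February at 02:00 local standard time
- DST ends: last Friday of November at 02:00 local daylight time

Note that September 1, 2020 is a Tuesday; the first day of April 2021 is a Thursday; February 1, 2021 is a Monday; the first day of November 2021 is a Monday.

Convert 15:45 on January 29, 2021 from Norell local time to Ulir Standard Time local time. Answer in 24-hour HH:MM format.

06:00

1 September 2020 is a Tuesday, so the first Friday is September 4 and the fourth is September 25.
1 April 2021 is a Thursday, so the first Saturday is April 3.
January 29, 2021 falls between 25 September 2020 and 3 April 2021, so daylight saving is in effect and Norell is at UTC−07:00.
15:45 Norell + 7h = 22:45 UTC.
1 February 2021 is a Monday, so the first Friday is February 5.
1 November 2021 is a Monday, so Fridays fall on 5, 12, 19, 26; the last is November 26.
At the standard offset (UTC+07:15), 22:45 UTC + 7h15m = 06:00 Ulir Standard Time standard time (rolling into the next day, 30 January 2021).
The standard-time date in Ulir Standard Time, January 30, 2021, is outside the daylight-saving period (5 February – 26 November), so Ulir Standard Time is on standard time, UTC+07:15.
22:45 UTC + 7h15m = 06:00 Ulir Standard Time (rolling into the next day, 30 January 2021).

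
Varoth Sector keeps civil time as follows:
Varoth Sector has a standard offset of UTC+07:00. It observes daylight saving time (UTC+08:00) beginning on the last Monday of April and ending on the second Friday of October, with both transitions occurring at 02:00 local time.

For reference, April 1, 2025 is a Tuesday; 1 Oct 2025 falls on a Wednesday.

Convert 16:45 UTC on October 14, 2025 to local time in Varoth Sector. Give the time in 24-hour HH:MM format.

23:45

1 April 2025 is a Tuesday, so Mondays fall on 7, 14, 21, 28; the last is April 28.
1 October 2025 is a Wednesday, so the first Friday is October 3 and the second is October 10.
At the standard offset (UTC+07:00), 16:45 UTC + 7h = 23:45 Varoth Sector standard time.
The standard-time date in Varoth Sector, October 14, 2025, is outside the daylight-saving period (28 April – 10 October), so Varoth Sector is on standard time, UTC+07:00.
16:45 UTC + 7h = 23:45 local.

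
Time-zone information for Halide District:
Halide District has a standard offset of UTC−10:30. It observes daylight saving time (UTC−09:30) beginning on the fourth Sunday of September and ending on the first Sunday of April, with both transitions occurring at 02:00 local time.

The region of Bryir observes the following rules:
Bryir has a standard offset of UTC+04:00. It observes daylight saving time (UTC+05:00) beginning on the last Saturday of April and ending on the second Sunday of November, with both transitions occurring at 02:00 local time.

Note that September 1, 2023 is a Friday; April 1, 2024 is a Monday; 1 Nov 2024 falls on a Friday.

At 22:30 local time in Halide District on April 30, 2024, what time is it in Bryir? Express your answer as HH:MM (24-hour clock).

1 September 2023 is a Friday, so the first Sunday is September 3 and the fourth is September 24.
1 April 2024 is a Monday, so the first Sunday is April 7.
Daylight saving runs 24 September 2023 – 7 April 2024; April 30, 2024 is outside that window, so Halide District is on standard time at UTC−10:30.
22:30 Halide District + 10h30m = 09:00 UTC (rolling into the next day, 1 May 2024).
1 April 2024 is a Monday, so Saturdays fall on 6, 13, 20, 27; the last is April 27.
1 November 2024 is a Friday, so the first Sunday is November 3 and the second is November 10.
At the standard offset (UTC+04:00), 09:00 UTC + 4h = 13:00 Bryir standard time.
The standard-time date in Bryir, May 1, 2024, lies within the daylight-saving period (27 April – 10 November), so Bryir is on daylight time, UTC+05:00.
09:00 UTC + 5h = 14:00 Bryir.

14:00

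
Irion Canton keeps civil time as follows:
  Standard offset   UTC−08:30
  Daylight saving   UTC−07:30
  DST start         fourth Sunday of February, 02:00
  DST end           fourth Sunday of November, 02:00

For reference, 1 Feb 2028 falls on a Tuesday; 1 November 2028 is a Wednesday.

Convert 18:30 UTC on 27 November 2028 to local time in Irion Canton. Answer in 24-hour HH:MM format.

1 February 2028 is a Tuesday, so the first Sunday is February 6 and the fourth is February 27.
1 November 2028 is a Wednesday, so the first Sunday is November 5 and the fourth is November 26.
At the standard offset (UTC−08:30), 18:30 UTC − 8h30m = 10:00 Irion Canton standard time.
The standard-time date in Irion Canton, 27 November 2028, is outside the daylight-saving period (27 February – 26 November), so Irion Canton is on standard time, UTC−08:30.
18:30 UTC − 8h30m = 10:00 local.

10:00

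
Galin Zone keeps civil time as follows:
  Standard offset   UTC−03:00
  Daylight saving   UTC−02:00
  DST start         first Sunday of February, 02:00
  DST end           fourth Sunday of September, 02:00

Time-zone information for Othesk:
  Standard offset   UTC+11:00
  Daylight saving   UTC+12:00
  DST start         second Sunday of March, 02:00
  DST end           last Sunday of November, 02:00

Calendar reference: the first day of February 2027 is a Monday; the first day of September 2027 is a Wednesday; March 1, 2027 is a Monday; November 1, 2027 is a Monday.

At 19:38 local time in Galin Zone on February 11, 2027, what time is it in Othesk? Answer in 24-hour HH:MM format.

08:38

1 February 2027 is a Monday, so the first Sunday is February 7.
1 September 2027 is a Wednesday, so the first Sunday is September 5 and the fourth is September 26.
February 11, 2027 falls between 7 February and 26 September, so daylight saving is in effect and Galin Zone is at UTC−02:00.
19:38 Galin Zone + 2h = 21:38 UTC.
1 March 2027 is a Monday, so the first Sunday is March 7 and the second is March 14.
1 November 2027 is a Monday, so Sundays fall on 7, 14, 21, 28; the last is November 28.
At the standard offset (UTC+11:00), 21:38 UTC + 11h = 08:38 Othesk standard time (rolling into the next day, 12 February 2027).
The standard-time date in Othesk, February 12, 2027, is outside the daylight-saving period (14 March – 28 November), so Othesk is on standard time, UTC+11:00.
21:38 UTC + 11h = 08:38 Othesk (rolling into the next day, 12 February 2027).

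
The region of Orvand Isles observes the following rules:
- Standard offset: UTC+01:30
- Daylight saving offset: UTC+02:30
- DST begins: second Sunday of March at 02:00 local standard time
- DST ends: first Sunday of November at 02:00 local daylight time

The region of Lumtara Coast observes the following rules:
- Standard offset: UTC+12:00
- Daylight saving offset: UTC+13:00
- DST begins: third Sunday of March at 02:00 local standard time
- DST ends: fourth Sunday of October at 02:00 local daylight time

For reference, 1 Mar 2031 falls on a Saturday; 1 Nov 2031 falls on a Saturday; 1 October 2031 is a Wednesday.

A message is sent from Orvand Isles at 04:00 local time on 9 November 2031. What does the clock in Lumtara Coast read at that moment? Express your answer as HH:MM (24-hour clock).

1 March 2031 is a Saturday, so the first Sunday is March 2 and the second is March 9.
1 November 2031 is a Saturday, so the first Sunday is November 2.
9 November 2031 is outside the daylight-saving period (9 March – 2 November), so Orvand Isles is on standard time, UTC+01:30.
04:00 Orvand Isles − 1h30m = 02:30 UTC.
1 March 2031 is a Saturday, so the first Sunday is March 2 and the third is March 16.
1 October 2031 is a Wednesday, so the first Sunday is October 5 and the fourth is October 26.
At the standard offset (UTC+12:00), 02:30 UTC + 12h = 14:30 Lumtara Coast standard time.
The standard-time date in Lumtara Coast, 9 November 2031, does not fall between 16 March and 26 October, so daylight saving is not in effect and Lumtara Coast is at UTC+12:00.
02:30 UTC + 12h = 14:30 Lumtara Coast.

14:30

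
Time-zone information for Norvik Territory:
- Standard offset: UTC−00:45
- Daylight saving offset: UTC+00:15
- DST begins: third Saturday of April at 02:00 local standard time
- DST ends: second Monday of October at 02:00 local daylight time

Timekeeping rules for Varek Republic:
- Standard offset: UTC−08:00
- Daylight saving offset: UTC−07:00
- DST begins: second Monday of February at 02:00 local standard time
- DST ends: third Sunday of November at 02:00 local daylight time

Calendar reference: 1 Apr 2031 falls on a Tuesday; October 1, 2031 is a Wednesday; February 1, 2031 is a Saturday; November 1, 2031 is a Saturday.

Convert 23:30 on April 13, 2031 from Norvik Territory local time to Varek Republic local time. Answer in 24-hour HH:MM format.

17:15

1 April 2031 is a Tuesday, so the first Saturday is April 5 and the third is April 19.
1 October 2031 is a Wednesday, so the first Monday is October 6 and the second is October 13.
April 13, 2031 is outside the daylight-saving period (19 April – 13 October), so Norvik Territory is on standard time, UTC−00:45.
23:30 Norvik Territory + 0h45m = 00:15 UTC (rolling into the next day, 14 April 2031).
1 February 2031 is a Saturday, so the first Monday is February 3 and the second is February 10.
1 November 2031 is a Saturday, so the first Sunday is November 2 and the third is November 16.
At the standard offset (UTC−08:00), 00:15 UTC − 8h = 16:15 Varek Republic standard time (rolling into the previous day, 13 April 2031).
The standard-time date in Varek Republic, April 13, 2031, falls between 10 February and 16 November, so daylight saving is in effect and Varek Republic is at UTC−07:00.
00:15 UTC − 7h = 17:15 Varek Republic (rolling into the previous day, 13 April 2031).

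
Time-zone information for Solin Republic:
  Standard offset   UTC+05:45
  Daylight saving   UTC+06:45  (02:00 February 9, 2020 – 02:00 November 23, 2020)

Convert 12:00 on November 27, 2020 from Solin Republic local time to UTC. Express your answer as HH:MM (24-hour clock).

November 27, 2020 is outside the daylight-saving period (9 February – 23 November), so Solin Republic is on standard time, UTC+05:45.
12:00 local − 5h45m = 06:15 UTC.

06:15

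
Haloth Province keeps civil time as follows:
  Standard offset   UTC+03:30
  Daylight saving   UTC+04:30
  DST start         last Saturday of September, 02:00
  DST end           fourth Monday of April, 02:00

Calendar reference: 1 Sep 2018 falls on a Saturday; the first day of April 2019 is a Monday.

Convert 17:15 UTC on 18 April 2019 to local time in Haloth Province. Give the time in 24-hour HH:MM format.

21:45

1 September 2018 is a Saturday, so Saturdays fall on 1, 8, 15, 22, 29; the last is September 29.
1 April 2019 is a Monday, so the first Monday is April 1 and the fourth is April 22.
At the standard offset (UTC+03:30), 17:15 UTC + 3h30m = 20:45 Haloth Province standard time.
Daylight saving runs 29 September 2018 – 22 April 2019; the standard-time date in Haloth Province, 18 April 2019, is inside that window, so Haloth Province is at UTC+04:30.
17:15 UTC + 4h30m = 21:45 local.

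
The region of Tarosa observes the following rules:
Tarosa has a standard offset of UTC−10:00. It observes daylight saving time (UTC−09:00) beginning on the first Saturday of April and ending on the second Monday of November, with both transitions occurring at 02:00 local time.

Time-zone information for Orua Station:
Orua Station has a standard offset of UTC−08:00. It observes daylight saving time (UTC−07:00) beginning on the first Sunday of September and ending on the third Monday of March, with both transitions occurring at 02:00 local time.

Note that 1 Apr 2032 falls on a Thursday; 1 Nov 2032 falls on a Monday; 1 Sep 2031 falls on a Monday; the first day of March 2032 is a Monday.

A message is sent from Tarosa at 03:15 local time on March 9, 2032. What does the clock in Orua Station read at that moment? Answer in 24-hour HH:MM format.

1 April 2032 is a Thursday, so the first Saturday is April 3.
1 November 2032 is a Monday, so the first Monday is November 1 and the second is November 8.
March 9, 2032 does not fall between 3 April and 8 November, so daylight saving is not in effect and Tarosa is at UTC−10:00.
03:15 Tarosa + 10h = 13:15 UTC.
1 September 2031 is a Monday, so the first Sunday is September 7.
1 March 2032 is a Monday, so the first Monday is March 1 and the third is March 15.
At the standard offset (UTC−08:00), 13:15 UTC − 8h = 05:15 Orua Station standard time.
The standard-time date in Orua Station, March 9, 2032, lies within the daylight-saving period (7 September 2031 – 15 March 2032), so Orua Station is on daylight time, UTC−07:00.
13:15 UTC − 7h = 06:15 Orua Station.

06:15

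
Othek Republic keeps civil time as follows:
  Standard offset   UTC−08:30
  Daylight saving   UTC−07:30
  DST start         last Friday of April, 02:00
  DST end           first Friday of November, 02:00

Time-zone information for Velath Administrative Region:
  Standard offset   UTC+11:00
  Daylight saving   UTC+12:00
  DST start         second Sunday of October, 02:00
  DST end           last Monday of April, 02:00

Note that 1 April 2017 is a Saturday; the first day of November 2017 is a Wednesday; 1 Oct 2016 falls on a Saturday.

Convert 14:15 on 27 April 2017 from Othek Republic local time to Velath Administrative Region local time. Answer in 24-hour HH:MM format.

09:45

1 April 2017 is a Saturday, so Fridays fall on 7, 14, 21, 28; the last is April 28.
1 November 2017 is a Wednesday, so the first Friday is November 3.
27 April 2017 is outside the daylight-saving period (28 April – 3 November), so Othek Republic is on standard time, UTC−08:30.
14:15 Othek Republic + 8h30m = 22:45 UTC.
1 October 2016 is a Saturday, so the first Sunday is October 2 and the second is October 9.
1 April 2017 is a Saturday, so Mondays fall on 3, 10, 17, 24; the last is April 24.
At the standard offset (UTC+11:00), 22:45 UTC + 11h = 09:45 Velath Administrative Region standard time (rolling into the next day, 28 April 2017).
The standard-time date in Velath Administrative Region, 28 April 2017, does not fall between 9 October 2016 and 24 April 2017, so daylight saving is not in effect and Velath Administrative Region is at UTC+11:00.
22:45 UTC + 11h = 09:45 Velath Administrative Region (rolling into the next day, 28 April 2017).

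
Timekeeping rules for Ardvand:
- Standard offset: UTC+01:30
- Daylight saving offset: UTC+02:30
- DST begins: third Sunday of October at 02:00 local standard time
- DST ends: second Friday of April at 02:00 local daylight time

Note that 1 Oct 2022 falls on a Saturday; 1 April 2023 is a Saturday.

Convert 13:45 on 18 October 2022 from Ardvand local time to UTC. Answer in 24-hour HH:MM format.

1 October 2022 is a Saturday, so the first Sunday is October 2 and the third is October 16.
1 April 2023 is a Saturday, so the first Friday is April 7 and the second is April 14.
Daylight saving runs 16 October 2022 – 14 April 2023; 18 October 2022 is inside that window, so Ardvand is at UTC+02:30.
13:45 local − 2h30m = 11:15 UTC.

11:15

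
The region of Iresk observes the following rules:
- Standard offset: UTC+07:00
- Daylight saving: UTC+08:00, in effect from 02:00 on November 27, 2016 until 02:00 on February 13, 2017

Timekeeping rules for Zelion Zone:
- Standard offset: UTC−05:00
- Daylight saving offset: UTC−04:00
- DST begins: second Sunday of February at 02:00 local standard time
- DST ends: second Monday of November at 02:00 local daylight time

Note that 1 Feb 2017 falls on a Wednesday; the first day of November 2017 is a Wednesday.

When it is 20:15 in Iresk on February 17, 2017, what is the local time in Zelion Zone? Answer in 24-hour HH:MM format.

09:15

Daylight saving runs 27 November 2016 – 13 February 2017; February 17, 2017 is outside that window, so Iresk is on standard time at UTC+07:00.
20:15 Iresk − 7h = 13:15 UTC.
1 February 2017 is a Wednesday, so the first Sunday is February 5 and the second is February 12.
1 November 2017 is a Wednesday, so the first Monday is November 6 and the second is November 13.
At the standard offset (UTC−05:00), 13:15 UTC − 5h = 08:15 Zelion Zone standard time.
The standard-time date in Zelion Zone, February 17, 2017, falls between 12 February and 13 November, so daylight saving is in effect and Zelion Zone is at UTC−04:00.
13:15 UTC − 4h = 09:15 Zelion Zone.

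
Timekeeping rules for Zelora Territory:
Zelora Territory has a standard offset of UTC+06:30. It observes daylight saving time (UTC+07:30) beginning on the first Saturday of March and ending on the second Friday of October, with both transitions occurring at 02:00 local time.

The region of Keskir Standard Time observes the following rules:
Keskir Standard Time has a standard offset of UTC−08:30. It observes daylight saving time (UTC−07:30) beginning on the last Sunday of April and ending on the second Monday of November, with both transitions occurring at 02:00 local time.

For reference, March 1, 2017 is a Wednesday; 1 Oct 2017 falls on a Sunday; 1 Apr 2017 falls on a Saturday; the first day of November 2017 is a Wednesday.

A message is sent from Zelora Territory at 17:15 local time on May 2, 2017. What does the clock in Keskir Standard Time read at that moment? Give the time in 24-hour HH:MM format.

1 March 2017 is a Wednesday, so the first Saturday is March 4.
1 October 2017 is a Sunday, so the first Friday is October 6 and the second is October 13.
Daylight saving runs 4 March – 13 October; May 2, 2017 is inside that window, so Zelora Territory is at UTC+07:30.
17:15 Zelora Territory − 7h30m = 09:45 UTC.
1 April 2017 is a Saturday, so Sundays fall on 2, 9, 16, 23, 30; the last is April 30.
1 November 2017 is a Wednesday, so the first Monday is November 6 and the second is November 13.
At the standard offset (UTC−08:30), 09:45 UTC − 8h30m = 01:15 Keskir Standard Time standard time.
The standard-time date in Keskir Standard Time, May 2, 2017, lies within the daylight-saving period (30 April – 13 November), so Keskir Standard Time is on daylight time, UTC−07:30.
09:45 UTC − 7h30m = 02:15 Keskir Standard Time.

02:15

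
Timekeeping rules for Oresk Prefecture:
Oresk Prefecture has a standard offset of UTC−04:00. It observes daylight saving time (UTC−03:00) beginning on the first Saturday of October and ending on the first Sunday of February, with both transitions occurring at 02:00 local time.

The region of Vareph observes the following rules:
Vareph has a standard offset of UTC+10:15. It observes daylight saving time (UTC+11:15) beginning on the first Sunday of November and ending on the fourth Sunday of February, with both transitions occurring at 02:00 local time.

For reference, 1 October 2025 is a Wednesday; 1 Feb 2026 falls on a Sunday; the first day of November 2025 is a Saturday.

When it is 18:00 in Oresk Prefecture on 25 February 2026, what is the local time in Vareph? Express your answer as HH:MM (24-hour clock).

1 October 2025 is a Wednesday, so the first Saturday is October 4.
1 February 2026 is a Sunday, so the first Sunday is February 1.
25 February 2026 does not fall between 4 October 2025 and 1 February 2026, so daylight saving is not in effect and Oresk Prefecture is at UTC−04:00.
18:00 Oresk Prefecture + 4h = 22:00 UTC.
1 November 2025 is a Saturday, so the first Sunday is November 2.
1 February 2026 is a Sunday, so the first Sunday is February 1 and the fourth is February 22.
At the standard offset (UTC+10:15), 22:00 UTC + 10h15m = 08:15 Vareph standard time (rolling into the next day, 26 February 2026).
Daylight saving runs 2 November 2025 – 22 February 2026; the standard-time date in Vareph, 26 February 2026, is outside that window, so Vareph is on standard time at UTC+10:15.
22:00 UTC + 10h15m = 08:15 Vareph (rolling into the next day, 26 February 2026).

08:15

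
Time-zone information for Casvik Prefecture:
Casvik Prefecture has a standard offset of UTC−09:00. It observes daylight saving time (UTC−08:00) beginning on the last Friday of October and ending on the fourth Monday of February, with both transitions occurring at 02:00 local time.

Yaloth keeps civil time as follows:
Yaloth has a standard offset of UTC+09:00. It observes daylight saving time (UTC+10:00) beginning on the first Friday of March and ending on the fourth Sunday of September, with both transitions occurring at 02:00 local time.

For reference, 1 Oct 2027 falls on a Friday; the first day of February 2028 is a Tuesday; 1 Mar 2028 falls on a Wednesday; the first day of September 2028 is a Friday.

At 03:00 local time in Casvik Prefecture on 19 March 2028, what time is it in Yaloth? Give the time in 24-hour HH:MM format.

22:00

1 October 2027 is a Friday, so Fridays fall on 1, 8, 15, 22, 29; the last is October 29.
1 February 2028 is a Tuesday, so the first Monday is February 7 and the fourth is February 28.
19 March 2028 does not fall between 29 October 2027 and 28 February 2028, so daylight saving is not in effect and Casvik Prefecture is at UTC−09:00.
03:00 Casvik Prefecture + 9h = 12:00 UTC.
1 March 2028 is a Wednesday, so the first Friday is March 3.
1 September 2028 is a Friday, so the first Sunday is September 3 and the fourth is September 24.
At the standard offset (UTC+09:00), 12:00 UTC + 9h = 21:00 Yaloth standard time.
The standard-time date in Yaloth, 19 March 2028, lies within the daylight-saving period (3 March – 24 September), so Yaloth is on daylight time, UTC+10:00.
12:00 UTC + 10h = 22:00 Yaloth.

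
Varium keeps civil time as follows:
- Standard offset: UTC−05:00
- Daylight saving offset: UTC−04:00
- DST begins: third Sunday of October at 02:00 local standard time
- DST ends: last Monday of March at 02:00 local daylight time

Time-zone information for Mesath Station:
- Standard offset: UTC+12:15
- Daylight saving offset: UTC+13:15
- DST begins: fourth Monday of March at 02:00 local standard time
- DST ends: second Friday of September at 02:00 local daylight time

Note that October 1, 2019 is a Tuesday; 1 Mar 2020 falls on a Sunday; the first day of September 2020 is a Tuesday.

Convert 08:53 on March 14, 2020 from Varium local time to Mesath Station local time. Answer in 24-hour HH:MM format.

01:08

1 October 2019 is a Tuesday, so the first Sunday is October 6 and the third is October 20.
1 March 2020 is a Sunday, so Mondays fall on 2, 9, 16, 23, 30; the last is March 30.
March 14, 2020 lies within the daylight-saving period (20 October 2019 – 30 March 2020), so Varium is on daylight time, UTC−04:00.
08:53 Varium + 4h = 12:53 UTC.
1 March 2020 is a Sunday, so the first Monday is March 2 and the fourth is March 23.
1 September 2020 is a Tuesday, so the first Friday is September 4 and the second is September 11.
At the standard offset (UTC+12:15), 12:53 UTC + 12h15m = 01:08 Mesath Station standard time (rolling into the next day, 15 March 2020).
Daylight saving runs 23 March – 11 September; the standard-time date in Mesath Station, March 15, 2020, is outside that window, so Mesath Station is on standard time at UTC+12:15.
12:53 UTC + 12h15m = 01:08 Mesath Station (rolling into the next day, 15 March 2020).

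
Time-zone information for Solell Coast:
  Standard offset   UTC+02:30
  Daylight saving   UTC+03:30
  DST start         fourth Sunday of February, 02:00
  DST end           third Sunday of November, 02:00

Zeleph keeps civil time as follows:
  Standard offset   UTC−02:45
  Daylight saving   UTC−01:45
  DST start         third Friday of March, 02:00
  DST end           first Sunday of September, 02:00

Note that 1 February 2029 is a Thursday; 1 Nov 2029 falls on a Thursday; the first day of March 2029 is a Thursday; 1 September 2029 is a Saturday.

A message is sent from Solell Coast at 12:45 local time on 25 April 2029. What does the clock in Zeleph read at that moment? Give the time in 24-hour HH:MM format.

07:30

1 February 2029 is a Thursday, so the first Sunday is February 4 and the fourth is February 25.
1 November 2029 is a Thursday, so the first Sunday is November 4 and the third is November 18.
25 April 2029 falls between 25 February and 18 November, so daylight saving is in effect and Solell Coast is at UTC+03:30.
12:45 Solell Coast − 3h30m = 09:15 UTC.
1 March 2029 is a Thursday, so the first Friday is March 2 and the third is March 16.
1 September 2029 is a Saturday, so the first Sunday is September 2.
At the standard offset (UTC−02:45), 09:15 UTC − 2h45m = 06:30 Zeleph standard time.
The standard-time date in Zeleph, 25 April 2029, falls between 16 March and 2 September, so daylight saving is in effect and Zeleph is at UTC−01:45.
09:15 UTC − 1h45m = 07:30 Zeleph.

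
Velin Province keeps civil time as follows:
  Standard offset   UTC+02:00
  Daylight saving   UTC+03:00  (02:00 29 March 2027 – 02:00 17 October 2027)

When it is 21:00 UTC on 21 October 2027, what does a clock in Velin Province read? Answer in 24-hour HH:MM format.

23:00

At the standard offset (UTC+02:00), 21:00 UTC + 2h = 23:00 Velin Province standard time.
Daylight saving runs 29 March – 17 October; the standard-time date in Velin Province, 21 October 2027, is outside that window, so Velin Province is on standard time at UTC+02:00.
21:00 UTC + 2h = 23:00 local.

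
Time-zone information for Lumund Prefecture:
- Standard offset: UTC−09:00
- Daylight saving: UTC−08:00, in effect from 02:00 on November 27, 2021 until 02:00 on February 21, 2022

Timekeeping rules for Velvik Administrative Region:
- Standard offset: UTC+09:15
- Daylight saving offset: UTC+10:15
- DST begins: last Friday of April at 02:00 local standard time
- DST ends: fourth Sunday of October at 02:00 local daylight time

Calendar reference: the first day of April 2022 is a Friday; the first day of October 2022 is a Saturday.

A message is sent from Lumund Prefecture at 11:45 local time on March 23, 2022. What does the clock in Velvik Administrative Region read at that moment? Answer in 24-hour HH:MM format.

06:00

March 23, 2022 is outside the daylight-saving period (27 November 2021 – 21 February 2022), so Lumund Prefecture is on standard time, UTC−09:00.
11:45 Lumund Prefecture + 9h = 20:45 UTC.
1 April 2022 is a Friday, so Fridays fall on 1, 8, 15, 22, 29; the last is April 29.
1 October 2022 is a Saturday, so the first Sunday is October 2 and the fourth is October 23.
At the standard offset (UTC+09:15), 20:45 UTC + 9h15m = 06:00 Velvik Administrative Region standard time (rolling into the next day, 24 March 2022).
Daylight saving runs 29 April – 23 October; the standard-time date in Velvik Administrative Region, March 24, 2022, is outside that window, so Velvik Administrative Region is on standard time at UTC+09:15.
20:45 UTC + 9h15m = 06:00 Velvik Administrative Region (rolling into the next day, 24 March 2022).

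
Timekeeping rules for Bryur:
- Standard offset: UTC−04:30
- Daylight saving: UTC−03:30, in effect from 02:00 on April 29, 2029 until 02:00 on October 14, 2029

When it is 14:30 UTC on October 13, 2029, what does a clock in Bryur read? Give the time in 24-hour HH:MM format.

At the standard offset (UTC−04:30), 14:30 UTC − 4h30m = 10:00 Bryur standard time.
Daylight saving runs 29 April – 14 October; the standard-time date in Bryur, October 13, 2029, is inside that window, so Bryur is at UTC−03:30.
14:30 UTC − 3h30m = 11:00 local.

11:00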